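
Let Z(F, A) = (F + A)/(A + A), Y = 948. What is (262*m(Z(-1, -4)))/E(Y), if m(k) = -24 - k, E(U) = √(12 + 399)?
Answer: -25807*√411/1644 ≈ -318.24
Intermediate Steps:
Z(F, A) = (A + F)/(2*A) (Z(F, A) = (A + F)/((2*A)) = (A + F)*(1/(2*A)) = (A + F)/(2*A))
E(U) = √411
(262*m(Z(-1, -4)))/E(Y) = (262*(-24 - (-4 - 1)/(2*(-4))))/(√411) = (262*(-24 - (-1)*(-5)/(2*4)))*(√411/411) = (262*(-24 - 1*5/8))*(√411/411) = (262*(-24 - 5/8))*(√411/411) = (262*(-197/8))*(√411/411) = -25807*√411/1644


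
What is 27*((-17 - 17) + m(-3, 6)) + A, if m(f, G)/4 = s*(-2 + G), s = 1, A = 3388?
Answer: 2902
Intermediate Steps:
m(f, G) = -8 + 4*G (m(f, G) = 4*(1*(-2 + G)) = 4*(-2 + G) = -8 + 4*G)
27*((-17 - 17) + m(-3, 6)) + A = 27*((-17 - 17) + (-8 + 4*6)) + 3388 = 27*(-34 + (-8 + 24)) + 3388 = 27*(-34 + 16) + 3388 = 27*(-18) + 3388 = -486 + 3388 = 2902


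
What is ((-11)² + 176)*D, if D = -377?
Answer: -111969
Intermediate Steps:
((-11)² + 176)*D = ((-11)² + 176)*(-377) = (121 + 176)*(-377) = 297*(-377) = -111969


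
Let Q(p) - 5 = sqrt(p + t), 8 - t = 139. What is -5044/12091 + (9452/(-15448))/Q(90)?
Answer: (-19479928*sqrt(41) + 125970673*I)/(46695442*(sqrt(41) - 5*I)) ≈ -0.46352 + 0.059361*I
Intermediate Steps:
t = -131 (t = 8 - 1*139 = 8 - 139 = -131)
Q(p) = 5 + sqrt(-131 + p) (Q(p) = 5 + sqrt(p - 131) = 5 + sqrt(-131 + p))
-5044/12091 + (9452/(-15448))/Q(90) = -5044/12091 + (9452/(-15448))/(5 + sqrt(-131 + 90)) = -5044*1/12091 + (9452*(-1/15448))/(5 + sqrt(-41)) = -5044/12091 - 2363/(3862*(5 + I*sqrt(41)))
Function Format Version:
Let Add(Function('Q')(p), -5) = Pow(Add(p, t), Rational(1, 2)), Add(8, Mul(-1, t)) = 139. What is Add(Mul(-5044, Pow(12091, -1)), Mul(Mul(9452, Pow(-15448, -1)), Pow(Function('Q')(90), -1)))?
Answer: Mul(Rational(1, 46695442), Pow(Add(Pow(41, Rational(1, 2)), Mul(-5, I)), -1), Add(Mul(-19479928, Pow(41, Rational(1, 2))), Mul(125970673, I))) ≈ Add(-0.46352, Mul(0.059361, I))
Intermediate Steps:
t = -131 (t = Add(8, Mul(-1, 139)) = Add(8, -139) = -131)
Function('Q')(p) = Add(5, Pow(Add(-131, p), Rational(1, 2))) (Function('Q')(p) = Add(5, Pow(Add(p, -131), Rational(1, 2))) = Add(5, Pow(Add(-131, p), Rational(1, 2))))
Add(Mul(-5044, Pow(12091, -1)), Mul(Mul(9452, Pow(-15448, -1)), Pow(Function('Q')(90), -1))) = Add(Mul(-5044, Pow(12091, -1)), Mul(Mul(9452, Pow(-15448, -1)), Pow(Add(5, Pow(Add(-131, 90), Rational(1, 2))), -1))) = Add(Mul(-5044, Rational(1, 12091)), Mul(Mul(9452, Rational(-1, 15448)), Pow(Add(5, Pow(-41, Rational(1, 2))), -1))) = Add(Rational(-5044, 12091), Mul(Rational(-2363, 3862), Pow(Add(5, Mul(I, Pow(41, Rational(1, 2)))), -1)))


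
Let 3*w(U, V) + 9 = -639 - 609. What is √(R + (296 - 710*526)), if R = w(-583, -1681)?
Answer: I*√373583 ≈ 611.21*I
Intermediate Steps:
w(U, V) = -419 (w(U, V) = -3 + (-639 - 609)/3 = -3 + (⅓)*(-1248) = -3 - 416 = -419)
R = -419
√(R + (296 - 710*526)) = √(-419 + (296 - 710*526)) = √(-419 + (296 - 373460)) = √(-419 - 373164) = √(-373583) = I*√373583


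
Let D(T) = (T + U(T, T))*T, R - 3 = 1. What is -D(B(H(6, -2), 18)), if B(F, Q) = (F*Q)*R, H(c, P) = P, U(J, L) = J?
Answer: -41472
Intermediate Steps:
R = 4 (R = 3 + 1 = 4)
B(F, Q) = 4*F*Q (B(F, Q) = (F*Q)*4 = 4*F*Q)
D(T) = 2*T² (D(T) = (T + T)*T = (2*T)*T = 2*T²)
-D(B(H(6, -2), 18)) = -2*(4*(-2)*18)² = -2*(-144)² = -2*20736 = -1*41472 = -41472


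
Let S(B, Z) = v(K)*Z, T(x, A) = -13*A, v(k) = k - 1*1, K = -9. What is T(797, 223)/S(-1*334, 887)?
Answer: 2899/8870 ≈ 0.32683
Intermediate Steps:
v(k) = -1 + k (v(k) = k - 1 = -1 + k)
S(B, Z) = -10*Z (S(B, Z) = (-1 - 9)*Z = -10*Z)
T(797, 223)/S(-1*334, 887) = (-13*223)/((-10*887)) = -2899/(-8870) = -2899*(-1/8870) = 2899/8870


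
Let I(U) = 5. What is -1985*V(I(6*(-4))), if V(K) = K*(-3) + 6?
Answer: 17865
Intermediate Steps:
V(K) = 6 - 3*K (V(K) = -3*K + 6 = 6 - 3*K)
-1985*V(I(6*(-4))) = -1985*(6 - 3*5) = -1985*(6 - 15) = -1985*(-9) = 17865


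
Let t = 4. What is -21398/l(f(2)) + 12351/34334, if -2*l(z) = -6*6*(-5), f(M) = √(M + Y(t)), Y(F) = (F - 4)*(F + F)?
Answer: 367895261/1545030 ≈ 238.12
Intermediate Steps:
Y(F) = 2*F*(-4 + F) (Y(F) = (-4 + F)*(2*F) = 2*F*(-4 + F))
f(M) = √M (f(M) = √(M + 2*4*(-4 + 4)) = √(M + 2*4*0) = √(M + 0) = √M)
l(z) = -90 (l(z) = -(-6*6)*(-5)/2 = -(-18)*(-5) = -½*180 = -90)
-21398/l(f(2)) + 12351/34334 = -21398/(-90) + 12351/34334 = -21398*(-1/90) + 12351*(1/34334) = 10699/45 + 12351/34334 = 367895261/1545030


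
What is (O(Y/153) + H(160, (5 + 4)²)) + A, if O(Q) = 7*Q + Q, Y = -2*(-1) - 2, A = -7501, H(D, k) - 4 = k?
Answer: -7416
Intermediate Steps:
H(D, k) = 4 + k
Y = 0 (Y = 2 - 2 = 0)
O(Q) = 8*Q
(O(Y/153) + H(160, (5 + 4)²)) + A = (8*(0/153) + (4 + (5 + 4)²)) - 7501 = (8*(0*(1/153)) + (4 + 9²)) - 7501 = (8*0 + (4 + 81)) - 7501 = (0 + 85) - 7501 = 85 - 7501 = -7416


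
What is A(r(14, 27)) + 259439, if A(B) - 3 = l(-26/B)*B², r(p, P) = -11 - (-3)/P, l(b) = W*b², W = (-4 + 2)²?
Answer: 262146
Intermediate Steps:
W = 4 (W = (-2)² = 4)
l(b) = 4*b²
r(p, P) = -11 + 3/P
A(B) = 2707 (A(B) = 3 + (4*(-26/B)²)*B² = 3 + (4*(676/B²))*B² = 3 + (2704/B²)*B² = 3 + 2704 = 2707)
A(r(14, 27)) + 259439 = 2707 + 259439 = 262146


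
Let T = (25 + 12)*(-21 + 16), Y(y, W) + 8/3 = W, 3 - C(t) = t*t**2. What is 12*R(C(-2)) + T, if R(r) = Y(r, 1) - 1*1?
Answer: -217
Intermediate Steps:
C(t) = 3 - t**3 (C(t) = 3 - t*t**2 = 3 - t**3)
Y(y, W) = -8/3 + W
R(r) = -8/3 (R(r) = (-8/3 + 1) - 1*1 = -5/3 - 1 = -8/3)
T = -185 (T = 37*(-5) = -185)
12*R(C(-2)) + T = 12*(-8/3) - 185 = -32 - 185 = -217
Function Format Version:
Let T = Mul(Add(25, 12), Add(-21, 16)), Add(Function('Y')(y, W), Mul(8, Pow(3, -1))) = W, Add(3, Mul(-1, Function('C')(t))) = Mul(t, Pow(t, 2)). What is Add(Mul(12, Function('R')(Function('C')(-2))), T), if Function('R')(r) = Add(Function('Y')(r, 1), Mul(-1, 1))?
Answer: -217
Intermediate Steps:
Function('C')(t) = Add(3, Mul(-1, Pow(t, 3))) (Function('C')(t) = Add(3, Mul(-1, Mul(t, Pow(t, 2)))) = Add(3, Mul(-1, Pow(t, 3))))
Function('Y')(y, W) = Add(Rational(-8, 3), W)
Function('R')(r) = Rational(-8, 3) (Function('R')(r) = Add(Add(Rational(-8, 3), 1), Mul(-1, 1)) = Add(Rational(-5, 3), -1) = Rational(-8, 3))
T = -185 (T = Mul(37, -5) = -185)
Add(Mul(12, Function('R')(Function('C')(-2))), T) = Add(Mul(12, Rational(-8, 3)), -185) = Add(-32, -185) = -217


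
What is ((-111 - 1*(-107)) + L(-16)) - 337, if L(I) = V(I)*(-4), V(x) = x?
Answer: -277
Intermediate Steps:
L(I) = -4*I (L(I) = I*(-4) = -4*I)
((-111 - 1*(-107)) + L(-16)) - 337 = ((-111 - 1*(-107)) - 4*(-16)) - 337 = ((-111 + 107) + 64) - 337 = (-4 + 64) - 337 = 60 - 337 = -277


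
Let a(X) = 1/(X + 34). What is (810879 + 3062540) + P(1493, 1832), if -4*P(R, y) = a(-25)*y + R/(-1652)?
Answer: 230356961741/59472 ≈ 3.8734e+6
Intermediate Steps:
a(X) = 1/(34 + X)
P(R, y) = -y/36 + R/6608 (P(R, y) = -(y/(34 - 25) + R/(-1652))/4 = -(y/9 + R*(-1/1652))/4 = -(y/9 - R/1652)/4 = -(-R/1652 + y/9)/4 = -y/36 + R/6608)
(810879 + 3062540) + P(1493, 1832) = (810879 + 3062540) + (-1/36*1832 + (1/6608)*1493) = 3873419 + (-458/9 + 1493/6608) = 3873419 - 3013027/59472 = 230356961741/59472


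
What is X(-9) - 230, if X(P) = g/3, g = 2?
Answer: -688/3 ≈ -229.33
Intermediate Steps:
X(P) = ⅔ (X(P) = 2/3 = 2*(⅓) = ⅔)
X(-9) - 230 = ⅔ - 230 = -688/3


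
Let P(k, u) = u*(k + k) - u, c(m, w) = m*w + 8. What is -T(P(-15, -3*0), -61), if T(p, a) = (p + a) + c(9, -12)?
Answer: 161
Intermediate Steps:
c(m, w) = 8 + m*w
P(k, u) = -u + 2*k*u (P(k, u) = u*(2*k) - u = 2*k*u - u = -u + 2*k*u)
T(p, a) = -100 + a + p (T(p, a) = (p + a) + (8 + 9*(-12)) = (a + p) + (8 - 108) = (a + p) - 100 = -100 + a + p)
-T(P(-15, -3*0), -61) = -(-100 - 61 + (-3*0)*(-1 + 2*(-15))) = -(-100 - 61 + 0*(-1 - 30)) = -(-100 - 61 + 0*(-31)) = -(-100 - 61 + 0) = -1*(-161) = 161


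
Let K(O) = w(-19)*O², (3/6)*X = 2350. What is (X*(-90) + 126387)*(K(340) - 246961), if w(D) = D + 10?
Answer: 381848008293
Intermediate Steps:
w(D) = 10 + D
X = 4700 (X = 2*2350 = 4700)
K(O) = -9*O² (K(O) = (10 - 19)*O² = -9*O²)
(X*(-90) + 126387)*(K(340) - 246961) = (4700*(-90) + 126387)*(-9*340² - 246961) = (-423000 + 126387)*(-9*115600 - 246961) = -296613*(-1040400 - 246961) = -296613*(-1287361) = 381848008293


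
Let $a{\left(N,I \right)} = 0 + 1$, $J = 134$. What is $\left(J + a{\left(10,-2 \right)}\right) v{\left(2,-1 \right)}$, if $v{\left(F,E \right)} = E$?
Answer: $-135$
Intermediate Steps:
$a{\left(N,I \right)} = 1$
$\left(J + a{\left(10,-2 \right)}\right) v{\left(2,-1 \right)} = \left(134 + 1\right) \left(-1\right) = 135 \left(-1\right) = -135$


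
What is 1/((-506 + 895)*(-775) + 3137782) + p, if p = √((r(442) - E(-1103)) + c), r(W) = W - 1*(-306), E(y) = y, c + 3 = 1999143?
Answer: 1/2836307 + √2000991 ≈ 1414.6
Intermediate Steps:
c = 1999140 (c = -3 + 1999143 = 1999140)
r(W) = 306 + W (r(W) = W + 306 = 306 + W)
p = √2000991 (p = √(((306 + 442) - 1*(-1103)) + 1999140) = √((748 + 1103) + 1999140) = √(1851 + 1999140) = √2000991 ≈ 1414.6)
1/((-506 + 895)*(-775) + 3137782) + p = 1/((-506 + 895)*(-775) + 3137782) + √2000991 = 1/(389*(-775) + 3137782) + √2000991 = 1/(-301475 + 3137782) + √2000991 = 1/2836307 + √2000991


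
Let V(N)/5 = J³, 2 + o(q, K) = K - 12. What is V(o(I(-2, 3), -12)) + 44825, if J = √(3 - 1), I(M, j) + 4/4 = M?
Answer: 44825 + 10*√2 ≈ 44839.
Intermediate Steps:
I(M, j) = -1 + M
o(q, K) = -14 + K (o(q, K) = -2 + (K - 12) = -2 + (-12 + K) = -14 + K)
J = √2 ≈ 1.4142
V(N) = 10*√2 (V(N) = 5*(√2)³ = 5*(2*√2) = 10*√2)
V(o(I(-2, 3), -12)) + 44825 = 10*√2 + 44825 = 44825 + 10*√2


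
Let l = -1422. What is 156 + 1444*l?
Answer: -2053212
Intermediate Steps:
156 + 1444*l = 156 + 1444*(-1422) = 156 - 2053368 = -2053212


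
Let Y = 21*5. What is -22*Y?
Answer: -2310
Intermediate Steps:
Y = 105
-22*Y = -22*105 = -2310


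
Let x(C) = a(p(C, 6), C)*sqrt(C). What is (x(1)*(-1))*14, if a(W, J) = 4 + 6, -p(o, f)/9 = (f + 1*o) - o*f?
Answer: -140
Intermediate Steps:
p(o, f) = -9*f - 9*o + 9*f*o (p(o, f) = -9*((f + 1*o) - o*f) = -9*((f + o) - f*o) = -9*(f + o - f*o) = -9*f - 9*o + 9*f*o)
a(W, J) = 10
x(C) = 10*sqrt(C)
(x(1)*(-1))*14 = ((10*sqrt(1))*(-1))*14 = ((10*1)*(-1))*14 = (10*(-1))*14 = -10*14 = -140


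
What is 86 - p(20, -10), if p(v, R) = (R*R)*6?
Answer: -514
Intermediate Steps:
p(v, R) = 6*R² (p(v, R) = R²*6 = 6*R²)
86 - p(20, -10) = 86 - 6*(-10)² = 86 - 6*100 = 86 - 1*600 = 86 - 600 = -514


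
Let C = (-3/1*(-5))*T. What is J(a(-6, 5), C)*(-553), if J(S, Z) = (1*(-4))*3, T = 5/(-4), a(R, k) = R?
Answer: 6636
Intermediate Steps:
T = -5/4 (T = 5*(-¼) = -5/4 ≈ -1.2500)
C = -75/4 (C = (-3/1*(-5))*(-5/4) = (-3*1*(-5))*(-5/4) = -3*(-5)*(-5/4) = 15*(-5/4) = -75/4 ≈ -18.750)
J(S, Z) = -12 (J(S, Z) = -4*3 = -12)
J(a(-6, 5), C)*(-553) = -12*(-553) = 6636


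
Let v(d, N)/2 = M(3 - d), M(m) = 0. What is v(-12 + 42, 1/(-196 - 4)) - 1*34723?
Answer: -34723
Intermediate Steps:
v(d, N) = 0 (v(d, N) = 2*0 = 0)
v(-12 + 42, 1/(-196 - 4)) - 1*34723 = 0 - 1*34723 = 0 - 34723 = -34723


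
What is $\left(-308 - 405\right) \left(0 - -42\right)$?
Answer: $-29946$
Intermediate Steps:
$\left(-308 - 405\right) \left(0 - -42\right) = - 713 \left(0 + 42\right) = \left(-713\right) 42 = -29946$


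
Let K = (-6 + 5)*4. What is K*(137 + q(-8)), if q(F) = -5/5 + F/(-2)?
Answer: -560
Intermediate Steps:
q(F) = -1 - F/2 (q(F) = -5*1/5 + F*(-1/2) = -1 - F/2)
K = -4 (K = -1*4 = -4)
K*(137 + q(-8)) = -4*(137 + (-1 - 1/2*(-8))) = -4*(137 + (-1 + 4)) = -4*(137 + 3) = -4*140 = -560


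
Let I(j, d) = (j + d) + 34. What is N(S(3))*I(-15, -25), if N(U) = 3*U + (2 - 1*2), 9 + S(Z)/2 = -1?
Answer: 360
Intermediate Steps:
S(Z) = -20 (S(Z) = -18 + 2*(-1) = -18 - 2 = -20)
I(j, d) = 34 + d + j (I(j, d) = (d + j) + 34 = 34 + d + j)
N(U) = 3*U (N(U) = 3*U + (2 - 2) = 3*U + 0 = 3*U)
N(S(3))*I(-15, -25) = (3*(-20))*(34 - 25 - 15) = -60*(-6) = 360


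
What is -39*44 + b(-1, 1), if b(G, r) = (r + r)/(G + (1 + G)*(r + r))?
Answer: -1718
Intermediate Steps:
b(G, r) = 2*r/(G + 2*r*(1 + G)) (b(G, r) = (2*r)/(G + (1 + G)*(2*r)) = (2*r)/(G + 2*r*(1 + G)) = 2*r/(G + 2*r*(1 + G)))
-39*44 + b(-1, 1) = -39*44 + 2*1/(-1 + 2*1 + 2*(-1)*1) = -1716 + 2*1/(-1 + 2 - 2) = -1716 + 2*1/(-1) = -1716 + 2*1*(-1) = -1716 - 2 = -1718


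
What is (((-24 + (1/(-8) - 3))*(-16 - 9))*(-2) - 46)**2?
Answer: 31460881/16 ≈ 1.9663e+6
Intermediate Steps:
(((-24 + (1/(-8) - 3))*(-16 - 9))*(-2) - 46)**2 = (((-24 + (-1/8 - 3))*(-25))*(-2) - 46)**2 = (((-24 - 25/8)*(-25))*(-2) - 46)**2 = (-217/8*(-25)*(-2) - 46)**2 = ((5425/8)*(-2) - 46)**2 = (-5425/4 - 46)**2 = (-5609/4)**2 = 31460881/16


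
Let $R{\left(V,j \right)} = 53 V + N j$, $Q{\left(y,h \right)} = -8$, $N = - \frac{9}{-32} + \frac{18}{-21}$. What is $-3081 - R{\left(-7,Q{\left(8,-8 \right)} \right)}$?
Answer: $- \frac{76009}{28} \approx -2714.6$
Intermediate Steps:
$N = - \frac{129}{224}$ ($N = \left(-9\right) \left(- \frac{1}{32}\right) + 18 \left(- \frac{1}{21}\right) = \frac{9}{32} - \frac{6}{7} = - \frac{129}{224} \approx -0.57589$)
$R{\left(V,j \right)} = 53 V - \frac{129 j}{224}$
$-3081 - R{\left(-7,Q{\left(8,-8 \right)} \right)} = -3081 - \left(53 \left(-7\right) - - \frac{129}{28}\right) = -3081 - \left(-371 + \frac{129}{28}\right) = -3081 - - \frac{10259}{28} = -3081 + \frac{10259}{28} = - \frac{76009}{28}$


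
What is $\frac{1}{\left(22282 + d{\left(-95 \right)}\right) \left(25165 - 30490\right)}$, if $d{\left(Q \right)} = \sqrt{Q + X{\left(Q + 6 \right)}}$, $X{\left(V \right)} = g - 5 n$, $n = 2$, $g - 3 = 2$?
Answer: $- \frac{11141}{1321898298900} + \frac{i}{264379659780} \approx -8.428 \cdot 10^{-9} + 3.7824 \cdot 10^{-12} i$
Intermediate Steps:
$g = 5$ ($g = 3 + 2 = 5$)
$X{\left(V \right)} = -5$ ($X{\left(V \right)} = 5 - 10 = -5$)
$d{\left(Q \right)} = \sqrt{-5 + Q}$ ($d{\left(Q \right)} = \sqrt{Q - 5} = \sqrt{-5 + Q}$)
$\frac{1}{\left(22282 + d{\left(-95 \right)}\right) \left(25165 - 30490\right)} = \frac{1}{\left(22282 + \sqrt{-5 - 95}\right) \left(25165 - 30490\right)} = \frac{1}{\left(22282 + \sqrt{-100}\right) \left(-5325\right)} = \frac{1}{\left(22282 + 10 i\right) \left(-5325\right)} = \frac{1}{-118651650 - 53250 i} = \frac{-118651650 + 53250 i}{14078216883285000}$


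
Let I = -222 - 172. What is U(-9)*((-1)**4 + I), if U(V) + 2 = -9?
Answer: 4323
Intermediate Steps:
U(V) = -11 (U(V) = -2 - 9 = -11)
I = -394
U(-9)*((-1)**4 + I) = -11*((-1)**4 - 394) = -11*(1 - 394) = -11*(-393) = 4323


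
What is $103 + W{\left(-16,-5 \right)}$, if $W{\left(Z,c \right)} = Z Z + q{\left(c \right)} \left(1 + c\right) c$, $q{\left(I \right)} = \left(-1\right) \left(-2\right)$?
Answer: $399$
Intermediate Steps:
$q{\left(I \right)} = 2$
$W{\left(Z,c \right)} = Z^{2} + c \left(2 + 2 c\right)$ ($W{\left(Z,c \right)} = Z Z + 2 \left(1 + c\right) c = Z^{2} + \left(2 + 2 c\right) c = Z^{2} + c \left(2 + 2 c\right)$)
$103 + W{\left(-16,-5 \right)} = 103 + \left(\left(-16\right)^{2} + 2 \left(-5\right) + 2 \left(-5\right)^{2}\right) = 103 + \left(256 - 10 + 2 \cdot 25\right) = 103 + \left(256 - 10 + 50\right) = 103 + 296 = 399$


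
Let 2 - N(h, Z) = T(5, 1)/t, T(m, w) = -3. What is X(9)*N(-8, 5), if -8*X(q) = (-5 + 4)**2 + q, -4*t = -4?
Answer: -25/4 ≈ -6.2500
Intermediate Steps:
t = 1 (t = -1/4*(-4) = 1)
N(h, Z) = 5 (N(h, Z) = 2 - (-3)/1 = 2 - (-3) = 2 - 1*(-3) = 2 + 3 = 5)
X(q) = -1/8 - q/8 (X(q) = -((-5 + 4)**2 + q)/8 = -((-1)**2 + q)/8 = -(1 + q)/8 = -1/8 - q/8)
X(9)*N(-8, 5) = (-1/8 - 1/8*9)*5 = (-1/8 - 9/8)*5 = -5/4*5 = -25/4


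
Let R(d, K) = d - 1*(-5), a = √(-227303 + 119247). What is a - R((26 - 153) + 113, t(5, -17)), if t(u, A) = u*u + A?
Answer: 9 + 2*I*√27014 ≈ 9.0 + 328.72*I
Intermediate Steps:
t(u, A) = A + u² (t(u, A) = u² + A = A + u²)
a = 2*I*√27014 (a = √(-108056) = 2*I*√27014 ≈ 328.72*I)
R(d, K) = 5 + d (R(d, K) = d + 5 = 5 + d)
a - R((26 - 153) + 113, t(5, -17)) = 2*I*√27014 - (5 + ((26 - 153) + 113)) = 2*I*√27014 - (5 + (-127 + 113)) = 2*I*√27014 - (5 - 14) = 2*I*√27014 - 1*(-9) = 2*I*√27014 + 9 = 9 + 2*I*√27014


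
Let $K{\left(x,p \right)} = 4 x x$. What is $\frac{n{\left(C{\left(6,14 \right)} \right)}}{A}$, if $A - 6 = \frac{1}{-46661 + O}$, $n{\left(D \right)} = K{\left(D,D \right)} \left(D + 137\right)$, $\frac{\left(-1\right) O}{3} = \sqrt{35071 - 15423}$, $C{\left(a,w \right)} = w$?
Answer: $\frac{1546377489189232}{78374035273} - \frac{2841216 \sqrt{307}}{78374035273} \approx 19731.0$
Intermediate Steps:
$K{\left(x,p \right)} = 4 x^{2}$
$O = - 24 \sqrt{307}$ ($O = - 3 \sqrt{35071 - 15423} = - 3 \sqrt{19648} = - 3 \cdot 8 \sqrt{307} = - 24 \sqrt{307} \approx -420.51$)
$n{\left(D \right)} = 4 D^{2} \left(137 + D\right)$ ($n{\left(D \right)} = 4 D^{2} \left(D + 137\right) = 4 D^{2} \left(137 + D\right)$)
$A = 6 + \frac{1}{-46661 - 24 \sqrt{307}} \approx 6.0$
$\frac{n{\left(C{\left(6,14 \right)} \right)}}{A} = \frac{4 \cdot 14^{2} \left(137 + 14\right)}{\frac{13062385873}{2177072089} + \frac{24 \sqrt{307}}{2177072089}} = \frac{4 \cdot 196 \cdot 151}{\frac{13062385873}{2177072089} + \frac{24 \sqrt{307}}{2177072089}} = \frac{118384}{\frac{13062385873}{2177072089} + \frac{24 \sqrt{307}}{2177072089}}$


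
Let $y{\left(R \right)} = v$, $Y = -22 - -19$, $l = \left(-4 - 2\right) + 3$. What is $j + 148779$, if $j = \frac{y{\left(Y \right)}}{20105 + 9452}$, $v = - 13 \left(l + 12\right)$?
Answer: $\frac{4397460786}{29557} \approx 1.4878 \cdot 10^{5}$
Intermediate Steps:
$l = -3$ ($l = -6 + 3 = -3$)
$Y = -3$ ($Y = -22 + 19 = -3$)
$v = -117$ ($v = - 13 \left(-3 + 12\right) = \left(-13\right) 9 = -117$)
$y{\left(R \right)} = -117$
$j = - \frac{117}{29557}$ ($j = - \frac{117}{20105 + 9452} = - \frac{117}{29557} \approx -0.0039585$)
$j + 148779 = - \frac{117}{29557} + 148779 = \frac{4397460786}{29557}$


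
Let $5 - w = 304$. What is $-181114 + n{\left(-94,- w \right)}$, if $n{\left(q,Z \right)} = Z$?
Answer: $-180815$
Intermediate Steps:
$w = -299$ ($w = 5 - 304 = -299$)
$-181114 + n{\left(-94,- w \right)} = -181114 - -299 = -181114 + 299 = -180815$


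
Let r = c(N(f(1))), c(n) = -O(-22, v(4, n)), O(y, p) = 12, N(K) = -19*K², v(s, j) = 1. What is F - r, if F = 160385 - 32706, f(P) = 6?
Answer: 127691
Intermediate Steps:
c(n) = -12 (c(n) = -1*12 = -12)
F = 127679
r = -12
F - r = 127679 - 1*(-12) = 127679 + 12 = 127691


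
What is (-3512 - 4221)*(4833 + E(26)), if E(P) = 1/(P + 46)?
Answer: -2690906141/72 ≈ -3.7374e+7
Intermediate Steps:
E(P) = 1/(46 + P)
(-3512 - 4221)*(4833 + E(26)) = (-3512 - 4221)*(4833 + 1/(46 + 26)) = -7733*(4833 + 1/72) = -7733*347977/72 = -2690906141/72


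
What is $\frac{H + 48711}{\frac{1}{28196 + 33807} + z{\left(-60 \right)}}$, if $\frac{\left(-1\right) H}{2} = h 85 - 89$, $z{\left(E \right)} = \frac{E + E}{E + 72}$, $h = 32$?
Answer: $- \frac{2693968347}{620029} \approx -4344.9$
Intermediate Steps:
$z{\left(E \right)} = \frac{2 E}{72 + E}$
$H = -5262$ ($H = - 2 \left(32 \cdot 85 - 89\right) = - 2 \left(2720 - 89\right) = \left(-2\right) 2631 = -5262$)
$\frac{H + 48711}{\frac{1}{28196 + 33807} + z{\left(-60 \right)}} = \frac{-5262 + 48711}{\frac{1}{28196 + 33807} + 2 \left(-60\right) \frac{1}{72 - 60}} = \frac{43449}{\frac{1}{62003} + 2 \left(-60\right) \frac{1}{12}} = \frac{43449}{\frac{1}{62003} - 10} = \frac{43449}{- \frac{620029}{62003}} = 43449 \left(- \frac{62003}{620029}\right) = - \frac{2693968347}{620029}$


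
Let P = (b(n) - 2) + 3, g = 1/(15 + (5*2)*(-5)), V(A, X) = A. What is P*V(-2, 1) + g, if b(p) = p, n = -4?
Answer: 209/35 ≈ 5.9714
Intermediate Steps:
g = -1/35 (g = 1/(15 + 10*(-5)) = 1/(15 - 50) = 1/(-35) = -1/35 ≈ -0.028571)
P = -3 (P = (-4 - 2) + 3 = -6 + 3 = -3)
P*V(-2, 1) + g = -3*(-2) - 1/35 = 6 - 1/35 = 209/35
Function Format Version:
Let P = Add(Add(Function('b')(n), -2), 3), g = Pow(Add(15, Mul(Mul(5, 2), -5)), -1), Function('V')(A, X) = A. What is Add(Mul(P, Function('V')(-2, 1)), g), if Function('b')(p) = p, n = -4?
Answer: Rational(209, 35) ≈ 5.9714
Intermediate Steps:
g = Rational(-1, 35) (g = Pow(Add(15, Mul(10, -5)), -1) = Pow(Add(15, -50), -1) = Pow(-35, -1) = Rational(-1, 35) ≈ -0.028571)
P = -3 (P = Add(Add(-4, -2), 3) = Add(-6, 3) = -3)
Add(Mul(P, Function('V')(-2, 1)), g) = Add(Mul(-3, -2), Rational(-1, 35)) = Add(6, Rational(-1, 35)) = Rational(209, 35)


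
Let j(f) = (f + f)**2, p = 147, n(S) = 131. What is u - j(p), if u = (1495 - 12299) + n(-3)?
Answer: -97109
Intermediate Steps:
j(f) = 4*f**2 (j(f) = (2*f)**2 = 4*f**2)
u = -10673 (u = (1495 - 12299) + 131 = -10804 + 131 = -10673)
u - j(p) = -10673 - 4*147**2 = -10673 - 4*21609 = -10673 - 1*86436 = -10673 - 86436 = -97109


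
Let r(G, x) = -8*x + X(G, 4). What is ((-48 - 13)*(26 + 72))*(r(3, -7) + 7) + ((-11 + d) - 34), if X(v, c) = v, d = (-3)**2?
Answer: -394584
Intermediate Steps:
d = 9
r(G, x) = G - 8*x (r(G, x) = -8*x + G = G - 8*x)
((-48 - 13)*(26 + 72))*(r(3, -7) + 7) + ((-11 + d) - 34) = ((-48 - 13)*(26 + 72))*((3 - 8*(-7)) + 7) + ((-11 + 9) - 34) = (-61*98)*((3 + 56) + 7) + (-2 - 34) = -5978*(59 + 7) - 36 = -5978*66 - 36 = -394548 - 36 = -394584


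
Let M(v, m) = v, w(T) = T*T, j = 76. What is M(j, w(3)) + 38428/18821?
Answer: 1468824/18821 ≈ 78.042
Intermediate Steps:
w(T) = T²
M(j, w(3)) + 38428/18821 = 76 + 38428/18821 = 1468824/18821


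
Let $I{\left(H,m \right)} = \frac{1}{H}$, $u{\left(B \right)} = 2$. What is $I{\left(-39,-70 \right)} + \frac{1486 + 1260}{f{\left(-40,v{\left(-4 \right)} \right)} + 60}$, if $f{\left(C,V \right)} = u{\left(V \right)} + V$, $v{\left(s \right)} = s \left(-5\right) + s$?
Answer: $\frac{1372}{39} \approx 35.18$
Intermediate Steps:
$v{\left(s \right)} = - 4 s$ ($v{\left(s \right)} = - 5 s + s = - 4 s$)
$f{\left(C,V \right)} = 2 + V$
$I{\left(-39,-70 \right)} + \frac{1486 + 1260}{f{\left(-40,v{\left(-4 \right)} \right)} + 60} = \frac{1}{-39} + \frac{1486 + 1260}{\left(2 - -16\right) + 60} = - \frac{1}{39} + \frac{2746}{\left(2 + 16\right) + 60} = - \frac{1}{39} + \frac{2746}{18 + 60} = - \frac{1}{39} + \frac{2746}{78} = - \frac{1}{39} + 2746 \cdot \frac{1}{78} = - \frac{1}{39} + \frac{1373}{39} = \frac{1372}{39}$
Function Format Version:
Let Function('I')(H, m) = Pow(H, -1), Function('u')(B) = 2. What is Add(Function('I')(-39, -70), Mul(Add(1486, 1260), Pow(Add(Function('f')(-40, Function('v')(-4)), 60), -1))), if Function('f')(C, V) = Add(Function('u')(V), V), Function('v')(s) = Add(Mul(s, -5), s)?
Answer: Rational(1372, 39) ≈ 35.180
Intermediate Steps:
Function('v')(s) = Mul(-4, s) (Function('v')(s) = Add(Mul(-5, s), s) = Mul(-4, s))
Function('f')(C, V) = Add(2, V)
Add(Function('I')(-39, -70), Mul(Add(1486, 1260), Pow(Add(Function('f')(-40, Function('v')(-4)), 60), -1))) = Add(Pow(-39, -1), Mul(Add(1486, 1260), Pow(Add(Add(2, Mul(-4, -4)), 60), -1))) = Add(Rational(-1, 39), Mul(2746, Pow(Add(Add(2, 16), 60), -1))) = Add(Rational(-1, 39), Mul(2746, Pow(Add(18, 60), -1))) = Add(Rational(-1, 39), Mul(2746, Pow(78, -1))) = Add(Rational(-1, 39), Mul(2746, Rational(1, 78))) = Add(Rational(-1, 39), Rational(1373, 39)) = Rational(1372, 39)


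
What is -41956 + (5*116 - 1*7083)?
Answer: -48459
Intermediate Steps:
-41956 + (5*116 - 1*7083) = -41956 + (580 - 7083) = -41956 - 6503 = -48459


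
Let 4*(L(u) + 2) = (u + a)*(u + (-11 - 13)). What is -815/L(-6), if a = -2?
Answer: -815/58 ≈ -14.052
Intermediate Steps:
L(u) = -2 + (-24 + u)*(-2 + u)/4 (L(u) = -2 + ((u - 2)*(u + (-11 - 13)))/4 = -2 + ((-2 + u)*(u - 24))/4 = -2 + ((-2 + u)*(-24 + u))/4 = -2 + ((-24 + u)*(-2 + u))/4 = -2 + (-24 + u)*(-2 + u)/4)
-815/L(-6) = -815/(10 - 13/2*(-6) + (¼)*(-6)²) = -815/(10 + 39 + (¼)*36) = -815/(10 + 39 + 9) = -815/58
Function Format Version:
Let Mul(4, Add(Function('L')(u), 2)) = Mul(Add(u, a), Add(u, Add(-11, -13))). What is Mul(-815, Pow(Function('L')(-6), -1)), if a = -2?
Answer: Rational(-815, 58) ≈ -14.052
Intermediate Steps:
Function('L')(u) = Add(-2, Mul(Rational(1, 4), Add(-24, u), Add(-2, u))) (Function('L')(u) = Add(-2, Mul(Rational(1, 4), Mul(Add(u, -2), Add(u, Add(-11, -13))))) = Add(-2, Mul(Rational(1, 4), Mul(Add(-2, u), Add(u, -24)))) = Add(-2, Mul(Rational(1, 4), Mul(Add(-2, u), Add(-24, u)))) = Add(-2, Mul(Rational(1, 4), Mul(Add(-24, u), Add(-2, u)))) = Add(-2, Mul(Rational(1, 4), Add(-24, u), Add(-2, u))))
Mul(-815, Pow(Function('L')(-6), -1)) = Mul(-815, Pow(Add(10, Mul(Rational(-13, 2), -6), Mul(Rational(1, 4), Pow(-6, 2))), -1)) = Mul(-815, Pow(Add(10, 39, Mul(Rational(1, 4), 36)), -1)) = Mul(-815, Pow(Add(10, 39, 9), -1)) = Mul(-815, Pow(58, -1)) = Mul(-815, Rational(1, 58)) = Rational(-815, 58)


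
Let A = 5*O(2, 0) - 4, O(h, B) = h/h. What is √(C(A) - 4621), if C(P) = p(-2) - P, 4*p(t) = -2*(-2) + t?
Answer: 3*I*√2054/2 ≈ 67.982*I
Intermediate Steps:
O(h, B) = 1
p(t) = 1 + t/4 (p(t) = (-2*(-2) + t)/4 = (4 + t)/4 = 1 + t/4)
A = 1 (A = 5*1 - 4 = 5 - 4 = 1)
C(P) = ½ - P (C(P) = (1 + (¼)*(-2)) - P = (1 - ½) - P = ½ - P)
√(C(A) - 4621) = √((½ - 1*1) - 4621) = √((½ - 1) - 4621) = √(-½ - 4621) = √(-9243/2) = 3*I*√2054/2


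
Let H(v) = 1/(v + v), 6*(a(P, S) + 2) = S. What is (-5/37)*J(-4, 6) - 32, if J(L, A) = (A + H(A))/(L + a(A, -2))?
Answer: -89619/2812 ≈ -31.870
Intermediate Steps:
a(P, S) = -2 + S/6
H(v) = 1/(2*v)
J(L, A) = (A + 1/(2*A))/(-7/3 + L) (J(L, A) = (A + 1/(2*A))/(L + (-2 + (1/6)*(-2))) = (A + 1/(2*A))/(L + (-2 - 1/3)) = (A + 1/(2*A))/(L - 7/3) = (A + 1/(2*A))/(-7/3 + L))
(-5/37)*J(-4, 6) - 32 = (-5/37)*((3/2)*(1 + 2*6**2)/(6*(-7 + 3*(-4)))) - 32 = (-5*1/37)*((3/2)*(1/6)*(1 + 2*36)/(-7 - 12)) - 32 = -15*(1 + 72)/(74*6*(-19)) - 32 = -15*(-1)*73/(74*6*19) - 32 = -5/37*(-73/76) - 32 = 365/2812 - 32 = -89619/2812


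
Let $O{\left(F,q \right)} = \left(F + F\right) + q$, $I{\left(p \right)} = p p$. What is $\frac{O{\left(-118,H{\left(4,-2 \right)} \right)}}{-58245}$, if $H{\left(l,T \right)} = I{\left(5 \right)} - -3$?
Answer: $\frac{208}{58245} \approx 0.0035711$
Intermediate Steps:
$I{\left(p \right)} = p^{2}$
$H{\left(l,T \right)} = 28$ ($H{\left(l,T \right)} = 5^{2} - -3 = 25 + 3 = 28$)
$O{\left(F,q \right)} = q + 2 F$ ($O{\left(F,q \right)} = 2 F + q = q + 2 F$)
$\frac{O{\left(-118,H{\left(4,-2 \right)} \right)}}{-58245} = \frac{28 + 2 \left(-118\right)}{-58245} = \left(28 - 236\right) \left(- \frac{1}{58245}\right) = \left(-208\right) \left(- \frac{1}{58245}\right) = \frac{208}{58245}$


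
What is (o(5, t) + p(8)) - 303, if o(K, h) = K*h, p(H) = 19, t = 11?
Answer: -229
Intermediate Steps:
(o(5, t) + p(8)) - 303 = (5*11 + 19) - 303 = (55 + 19) - 303 = 74 - 303 = -229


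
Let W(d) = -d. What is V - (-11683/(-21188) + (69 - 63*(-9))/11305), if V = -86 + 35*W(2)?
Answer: -37512284923/239530340 ≈ -156.61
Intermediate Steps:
V = -156 (V = -86 + 35*(-1*2) = -86 + 35*(-2) = -86 - 70 = -156)
V - (-11683/(-21188) + (69 - 63*(-9))/11305) = -156 - (-11683/(-21188) + (69 - 63*(-9))/11305) = -156 - (-11683*(-1/21188) + (69 + 567)*(1/11305)) = -156 - (11683/21188 + 636*(1/11305)) = -156 - (11683/21188 + 636/11305) = -156 - 1*145551883/239530340 = -156 - 145551883/239530340 = -37512284923/239530340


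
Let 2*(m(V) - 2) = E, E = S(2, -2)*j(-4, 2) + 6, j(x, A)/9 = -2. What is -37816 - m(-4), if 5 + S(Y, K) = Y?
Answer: -37848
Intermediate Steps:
j(x, A) = -18 (j(x, A) = 9*(-2) = -18)
S(Y, K) = -5 + Y
E = 60 (E = (-5 + 2)*(-18) + 6 = -3*(-18) + 6 = 54 + 6 = 60)
m(V) = 32 (m(V) = 2 + (1/2)*60 = 2 + 30 = 32)
-37816 - m(-4) = -37816 - 1*32 = -37816 - 32 = -37848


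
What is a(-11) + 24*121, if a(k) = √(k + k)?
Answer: 2904 + I*√22 ≈ 2904.0 + 4.6904*I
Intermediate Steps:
a(k) = √2*√k (a(k) = √(2*k) = √2*√k)
a(-11) + 24*121 = √2*√(-11) + 24*121 = √2*(I*√11) + 2904 = I*√22 + 2904 = 2904 + I*√22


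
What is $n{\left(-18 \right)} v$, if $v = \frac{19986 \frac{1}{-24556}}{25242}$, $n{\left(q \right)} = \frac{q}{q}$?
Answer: $- \frac{3331}{103307092} \approx -3.2244 \cdot 10^{-5}$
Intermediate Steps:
$n{\left(q \right)} = 1$
$v = - \frac{3331}{103307092}$ ($v = 19986 \left(- \frac{1}{24556}\right) \frac{1}{25242} = \left(- \frac{9993}{12278}\right) \frac{1}{25242} = - \frac{3331}{103307092} \approx -3.2244 \cdot 10^{-5}$)
$n{\left(-18 \right)} v = 1 \left(- \frac{3331}{103307092}\right) = - \frac{3331}{103307092}$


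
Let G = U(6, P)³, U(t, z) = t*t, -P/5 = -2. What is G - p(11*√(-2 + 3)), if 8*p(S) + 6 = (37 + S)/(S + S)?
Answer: 2052885/44 ≈ 46657.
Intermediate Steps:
P = 10 (P = -5*(-2) = 10)
U(t, z) = t²
p(S) = -¾ + (37 + S)/(16*S) (p(S) = -¾ + ((37 + S)/(S + S))/8 = -¾ + ((37 + S)/((2*S)))/8 = -¾ + ((37 + S)*(1/(2*S)))/8 = -¾ + ((37 + S)/(2*S))/8 = -¾ + (37 + S)/(16*S))
G = 46656 (G = (6²)³ = 36³ = 46656)
G - p(11*√(-2 + 3)) = 46656 - (37 - 121*√(-2 + 3))/(16*(11*√(-2 + 3))) = 46656 - (37 - 121*√1)/(16*(11*√1)) = 46656 - (37 - 121)/(16*(11*1)) = 46656 - (37 - 11*11)/(16*11) = 46656 - (37 - 121)/(16*11) = 46656 - (-84)/(16*11) = 46656 - 1*(-21/44) = 46656 + 21/44 = 2052885/44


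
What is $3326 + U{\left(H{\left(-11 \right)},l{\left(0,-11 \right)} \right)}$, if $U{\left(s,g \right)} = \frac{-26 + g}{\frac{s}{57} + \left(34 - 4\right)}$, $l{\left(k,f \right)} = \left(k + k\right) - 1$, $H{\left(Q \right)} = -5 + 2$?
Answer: $\frac{1891981}{569} \approx 3325.1$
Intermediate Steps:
$H{\left(Q \right)} = -3$
$l{\left(k,f \right)} = -1 + 2 k$ ($l{\left(k,f \right)} = 2 k - 1 = -1 + 2 k$)
$U{\left(s,g \right)} = \frac{-26 + g}{30 + \frac{s}{57}}$ ($U{\left(s,g \right)} = \frac{-26 + g}{s \frac{1}{57} + \left(34 - 4\right)} = \frac{-26 + g}{\frac{s}{57} + 30} = \frac{-26 + g}{30 + \frac{s}{57}}$)
$3326 + U{\left(H{\left(-11 \right)},l{\left(0,-11 \right)} \right)} = 3326 + \frac{57 \left(-26 + \left(-1 + 2 \cdot 0\right)\right)}{1710 - 3} = 3326 + \frac{57 \left(-26 + \left(-1 + 0\right)\right)}{1707} = 3326 + 57 \cdot \frac{1}{1707} \left(-26 - 1\right) = 3326 + 57 \cdot \frac{1}{1707} \left(-27\right) = 3326 - \frac{513}{569} = \frac{1891981}{569}$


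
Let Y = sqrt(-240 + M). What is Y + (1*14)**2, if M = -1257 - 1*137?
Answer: 196 + I*sqrt(1634) ≈ 196.0 + 40.423*I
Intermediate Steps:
M = -1394 (M = -1257 - 137 = -1394)
Y = I*sqrt(1634) (Y = sqrt(-240 - 1394) = sqrt(-1634) = I*sqrt(1634) ≈ 40.423*I)
Y + (1*14)**2 = I*sqrt(1634) + (1*14)**2 = I*sqrt(1634) + 14**2 = I*sqrt(1634) + 196 = 196 + I*sqrt(1634)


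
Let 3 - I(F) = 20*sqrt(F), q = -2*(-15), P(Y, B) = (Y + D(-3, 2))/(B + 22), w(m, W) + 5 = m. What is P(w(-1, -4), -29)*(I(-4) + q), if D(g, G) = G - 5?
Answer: 297/7 - 360*I/7 ≈ 42.429 - 51.429*I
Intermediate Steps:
D(g, G) = -5 + G
w(m, W) = -5 + m
P(Y, B) = (-3 + Y)/(22 + B) (P(Y, B) = (Y + (-5 + 2))/(B + 22) = (Y - 3)/(22 + B) = (-3 + Y)/(22 + B))
q = 30
I(F) = 3 - 20*sqrt(F)
P(w(-1, -4), -29)*(I(-4) + q) = ((-3 + (-5 - 1))/(22 - 29))*((3 - 40*I) + 30) = ((-3 - 6)/(-7))*((3 - 40*I) + 30) = (-1/7*(-9))*((3 - 40*I) + 30) = 9*(33 - 40*I)/7 = 297/7 - 360*I/7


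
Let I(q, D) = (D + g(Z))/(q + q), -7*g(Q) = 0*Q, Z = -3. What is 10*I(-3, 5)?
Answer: -25/3 ≈ -8.3333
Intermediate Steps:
g(Q) = 0 (g(Q) = -0*Q = -⅐*0 = 0)
I(q, D) = D/(2*q) (I(q, D) = (D + 0)/(q + q) = D/((2*q)) = D*(1/(2*q)) = D/(2*q))
10*I(-3, 5) = 10*((½)*5/(-3)) = 10*((½)*5*(-⅓)) = 10*(-⅚) = -25/3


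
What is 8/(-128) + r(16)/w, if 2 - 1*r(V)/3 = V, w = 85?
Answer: -757/1360 ≈ -0.55662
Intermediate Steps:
r(V) = 6 - 3*V
8/(-128) + r(16)/w = 8/(-128) + (6 - 3*16)/85 = 8*(-1/128) + (6 - 48)*(1/85) = -1/16 - 42*1/85 = -1/16 - 42/85 = -757/1360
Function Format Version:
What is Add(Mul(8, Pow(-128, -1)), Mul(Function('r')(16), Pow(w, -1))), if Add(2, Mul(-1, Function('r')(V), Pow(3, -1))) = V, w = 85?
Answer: Rational(-757, 1360) ≈ -0.55662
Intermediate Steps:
Function('r')(V) = Add(6, Mul(-3, V))
Add(Mul(8, Pow(-128, -1)), Mul(Function('r')(16), Pow(w, -1))) = Add(Mul(8, Pow(-128, -1)), Mul(Add(6, Mul(-3, 16)), Pow(85, -1))) = Add(Mul(8, Rational(-1, 128)), Mul(Add(6, -48), Rational(1, 85))) = Add(Rational(-1, 16), Mul(-42, Rational(1, 85))) = Add(Rational(-1, 16), Rational(-42, 85)) = Rational(-757, 1360)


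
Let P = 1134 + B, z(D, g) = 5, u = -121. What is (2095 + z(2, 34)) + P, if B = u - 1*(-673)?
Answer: 3786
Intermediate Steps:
B = 552 (B = -121 - 1*(-673) = -121 + 673 = 552)
P = 1686 (P = 1134 + 552 = 1686)
(2095 + z(2, 34)) + P = (2095 + 5) + 1686 = 2100 + 1686 = 3786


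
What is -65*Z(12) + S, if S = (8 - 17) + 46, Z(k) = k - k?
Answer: 37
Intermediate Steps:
Z(k) = 0
S = 37 (S = -9 + 46 = 37)
-65*Z(12) + S = -65*0 + 37 = 0 + 37 = 37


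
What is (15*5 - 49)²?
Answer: 676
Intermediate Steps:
(15*5 - 49)² = (75 - 49)² = 26² = 676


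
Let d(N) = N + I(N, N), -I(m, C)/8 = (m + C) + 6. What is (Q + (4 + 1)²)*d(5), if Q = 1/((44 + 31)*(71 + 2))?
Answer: -5611916/1825 ≈ -3075.0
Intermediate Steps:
I(m, C) = -48 - 8*C - 8*m (I(m, C) = -8*((m + C) + 6) = -8*((C + m) + 6) = -8*(6 + C + m) = -48 - 8*C - 8*m)
d(N) = -48 - 15*N (d(N) = N + (-48 - 8*N - 8*N) = N + (-48 - 16*N) = -48 - 15*N)
Q = 1/5475 (Q = 1/(75*73) = 1/5475 ≈ 0.00018265)
(Q + (4 + 1)²)*d(5) = (1/5475 + (4 + 1)²)*(-48 - 15*5) = (1/5475 + 5²)*(-48 - 75) = (1/5475 + 25)*(-123) = (136876/5475)*(-123) = -5611916/1825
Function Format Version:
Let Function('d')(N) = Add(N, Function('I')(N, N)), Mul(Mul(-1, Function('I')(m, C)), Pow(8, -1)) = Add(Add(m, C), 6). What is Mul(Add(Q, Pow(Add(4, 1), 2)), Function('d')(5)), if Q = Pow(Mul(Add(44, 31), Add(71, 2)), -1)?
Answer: Rational(-5611916, 1825) ≈ -3075.0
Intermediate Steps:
Function('I')(m, C) = Add(-48, Mul(-8, C), Mul(-8, m)) (Function('I')(m, C) = Mul(-8, Add(Add(m, C), 6)) = Mul(-8, Add(Add(C, m), 6)) = Mul(-8, Add(6, C, m)) = Add(-48, Mul(-8, C), Mul(-8, m)))
Function('d')(N) = Add(-48, Mul(-15, N)) (Function('d')(N) = Add(N, Add(-48, Mul(-8, N), Mul(-8, N))) = Add(N, Add(-48, Mul(-16, N))) = Add(-48, Mul(-15, N)))
Q = Rational(1, 5475) (Q = Pow(Mul(75, 73), -1) = Pow(5475, -1) = Rational(1, 5475) ≈ 0.00018265)
Mul(Add(Q, Pow(Add(4, 1), 2)), Function('d')(5)) = Mul(Add(Rational(1, 5475), Pow(Add(4, 1), 2)), Add(-48, Mul(-15, 5))) = Mul(Add(Rational(1, 5475), Pow(5, 2)), Add(-48, -75)) = Mul(Add(Rational(1, 5475), 25), -123) = Mul(Rational(136876, 5475), -123) = Rational(-5611916, 1825)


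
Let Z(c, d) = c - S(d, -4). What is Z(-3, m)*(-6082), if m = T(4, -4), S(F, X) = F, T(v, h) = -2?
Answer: 6082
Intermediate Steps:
m = -2
Z(c, d) = c - d
Z(-3, m)*(-6082) = (-3 - 1*(-2))*(-6082) = (-3 + 2)*(-6082) = -1*(-6082) = 6082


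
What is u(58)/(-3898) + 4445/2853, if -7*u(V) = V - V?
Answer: 4445/2853 ≈ 1.5580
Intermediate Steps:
u(V) = 0 (u(V) = -(V - V)/7 = -⅐*0 = 0)
u(58)/(-3898) + 4445/2853 = 0/(-3898) + 4445/2853 = 0*(-1/3898) + 4445*(1/2853) = 0 + 4445/2853 = 4445/2853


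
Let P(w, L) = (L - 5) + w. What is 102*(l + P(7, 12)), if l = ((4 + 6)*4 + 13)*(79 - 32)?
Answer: 255510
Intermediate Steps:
P(w, L) = -5 + L + w (P(w, L) = (-5 + L) + w = -5 + L + w)
l = 2491 (l = (10*4 + 13)*47 = (40 + 13)*47 = 53*47 = 2491)
102*(l + P(7, 12)) = 102*(2491 + (-5 + 12 + 7)) = 102*(2491 + 14) = 102*2505 = 255510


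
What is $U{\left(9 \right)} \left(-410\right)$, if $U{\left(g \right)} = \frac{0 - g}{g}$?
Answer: $410$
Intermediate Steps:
$U{\left(g \right)} = -1$ ($U{\left(g \right)} = \frac{\left(-1\right) g}{g} = -1$)
$U{\left(9 \right)} \left(-410\right) = \left(-1\right) \left(-410\right) = 410$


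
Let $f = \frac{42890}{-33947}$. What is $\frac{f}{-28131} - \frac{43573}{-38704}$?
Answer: $\frac{41612265297221}{36960890158128} \approx 1.1258$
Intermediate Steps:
$f = - \frac{42890}{33947}$ ($f = 42890 \left(- \frac{1}{33947}\right) = - \frac{42890}{33947} \approx -1.2634$)
$\frac{f}{-28131} - \frac{43573}{-38704} = - \frac{42890}{33947 \left(-28131\right)} - \frac{43573}{-38704} = \left(- \frac{42890}{33947}\right) \left(- \frac{1}{28131}\right) - - \frac{43573}{38704} = \frac{42890}{954963057} + \frac{43573}{38704} = \frac{41612265297221}{36960890158128}$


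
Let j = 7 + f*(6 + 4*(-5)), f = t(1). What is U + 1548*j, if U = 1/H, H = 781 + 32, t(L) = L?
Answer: -8809667/813 ≈ -10836.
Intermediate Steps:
f = 1
H = 813
U = 1/813 ≈ 0.0012300
j = -7 (j = 7 + 1*(6 + 4*(-5)) = 7 + 1*(6 - 20) = 7 + 1*(-14) = 7 - 14 = -7)
U + 1548*j = 1/813 + 1548*(-7) = 1/813 - 10836 = -8809667/813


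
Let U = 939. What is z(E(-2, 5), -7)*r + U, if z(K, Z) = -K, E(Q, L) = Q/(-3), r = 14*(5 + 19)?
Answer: 715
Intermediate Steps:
r = 336 (r = 14*24 = 336)
E(Q, L) = -Q/3 (E(Q, L) = Q*(-1/3) = -Q/3)
z(E(-2, 5), -7)*r + U = -(-1)*(-2)/3*336 + 939 = -1*2/3*336 + 939 = -2/3*336 + 939 = -224 + 939 = 715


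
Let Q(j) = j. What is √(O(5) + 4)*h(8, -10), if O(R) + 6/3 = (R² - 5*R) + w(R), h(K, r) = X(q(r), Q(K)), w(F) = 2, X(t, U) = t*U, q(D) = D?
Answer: -160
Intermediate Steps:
X(t, U) = U*t
h(K, r) = K*r
O(R) = R² - 5*R (O(R) = -2 + ((R² - 5*R) + 2) = -2 + (2 + R² - 5*R) = R² - 5*R)
√(O(5) + 4)*h(8, -10) = √(5*(-5 + 5) + 4)*(8*(-10)) = √(5*0 + 4)*(-80) = √(0 + 4)*(-80) = √4*(-80) = 2*(-80) = -160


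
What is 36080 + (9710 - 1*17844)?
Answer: 27946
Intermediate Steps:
36080 + (9710 - 1*17844) = 36080 + (9710 - 17844) = 36080 - 8134 = 27946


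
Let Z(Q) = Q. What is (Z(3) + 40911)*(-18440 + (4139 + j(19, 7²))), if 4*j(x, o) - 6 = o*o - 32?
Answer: -1121636853/2 ≈ -5.6082e+8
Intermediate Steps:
j(x, o) = -13/2 + o²/4 (j(x, o) = 3/2 + (o*o - 32)/4 = 3/2 + (o² - 32)/4 = 3/2 + (-32 + o²)/4 = 3/2 + (-8 + o²/4) = -13/2 + o²/4)
(Z(3) + 40911)*(-18440 + (4139 + j(19, 7²))) = (3 + 40911)*(-18440 + (4139 + (-13/2 + (7²)²/4))) = 40914*(-18440 + (4139 + (-13/2 + (¼)*49²))) = 40914*(-18440 + (4139 + (-13/2 + (¼)*2401))) = 40914*(-18440 + (4139 + (-13/2 + 2401/4))) = 40914*(-18440 + (4139 + 2375/4)) = 40914*(-18440 + 18931/4) = 40914*(-54829/4) = -1121636853/2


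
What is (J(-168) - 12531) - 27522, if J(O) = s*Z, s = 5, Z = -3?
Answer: -40068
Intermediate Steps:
J(O) = -15 (J(O) = 5*(-3) = -15)
(J(-168) - 12531) - 27522 = (-15 - 12531) - 27522 = -12546 - 27522 = -40068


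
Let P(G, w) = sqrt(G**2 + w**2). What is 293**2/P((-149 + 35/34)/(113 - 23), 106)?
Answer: 29188660*sqrt(1299194081)/1299194081 ≈ 809.80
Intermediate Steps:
293**2/P((-149 + 35/34)/(113 - 23), 106) = 293**2/(sqrt(((-149 + 35/34)/(113 - 23))**2 + 106**2)) = 85849/(sqrt(((-149 + 35*(1/34))/90)**2 + 11236)) = 85849/(sqrt(((-149 + 35/34)*(1/90))**2 + 11236)) = 85849/(sqrt((-5031/34*1/90)**2 + 11236)) = 85849/(sqrt((-559/340)**2 + 11236)) = 85849/(sqrt(312481/115600 + 11236)) = 85849/(sqrt(1299194081/115600)) = 85849/((sqrt(1299194081)/340)) = 85849*(340*sqrt(1299194081)/1299194081) = 29188660*sqrt(1299194081)/1299194081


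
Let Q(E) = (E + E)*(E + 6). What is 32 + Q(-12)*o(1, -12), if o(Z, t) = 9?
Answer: 1328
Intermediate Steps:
Q(E) = 2*E*(6 + E) (Q(E) = (2*E)*(6 + E) = 2*E*(6 + E))
32 + Q(-12)*o(1, -12) = 32 + (2*(-12)*(6 - 12))*9 = 32 + (2*(-12)*(-6))*9 = 32 + 144*9 = 32 + 1296 = 1328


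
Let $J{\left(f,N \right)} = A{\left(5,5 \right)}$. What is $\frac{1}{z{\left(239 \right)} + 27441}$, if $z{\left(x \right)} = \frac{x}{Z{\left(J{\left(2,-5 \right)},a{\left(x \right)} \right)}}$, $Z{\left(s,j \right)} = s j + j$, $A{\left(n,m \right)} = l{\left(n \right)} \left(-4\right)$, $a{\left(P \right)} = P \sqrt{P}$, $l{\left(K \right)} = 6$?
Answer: $\frac{3469393071}{95203615261310} + \frac{23 \sqrt{239}}{95203615261310} \approx 3.6442 \cdot 10^{-5}$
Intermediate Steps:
$a{\left(P \right)} = P^{\frac{3}{2}}$
$A{\left(n,m \right)} = -24$ ($A{\left(n,m \right)} = 6 \left(-4\right) = -24$)
$J{\left(f,N \right)} = -24$
$Z{\left(s,j \right)} = j + j s$ ($Z{\left(s,j \right)} = j s + j = j + j s$)
$z{\left(x \right)} = - \frac{1}{23 \sqrt{x}}$ ($z{\left(x \right)} = \frac{x}{x^{\frac{3}{2}} \left(1 - 24\right)} = \frac{x}{x^{\frac{3}{2}} \left(-23\right)} = \frac{x}{\left(-23\right) x^{\frac{3}{2}}} = x \left(- \frac{1}{23 x^{\frac{3}{2}}}\right) = - \frac{1}{23 \sqrt{x}}$)
$\frac{1}{z{\left(239 \right)} + 27441} = \frac{1}{- \frac{1}{23 \sqrt{239}} + 27441} = \frac{1}{- \frac{\frac{1}{239} \sqrt{239}}{23} + 27441} = \frac{1}{- \frac{\sqrt{239}}{5497} + 27441} = \frac{1}{27441 - \frac{\sqrt{239}}{5497}}$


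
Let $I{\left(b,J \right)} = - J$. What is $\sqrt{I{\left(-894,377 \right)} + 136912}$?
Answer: $\sqrt{136535} \approx 369.51$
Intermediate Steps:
$\sqrt{I{\left(-894,377 \right)} + 136912} = \sqrt{\left(-1\right) 377 + 136912} = \sqrt{-377 + 136912} = \sqrt{136535}$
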